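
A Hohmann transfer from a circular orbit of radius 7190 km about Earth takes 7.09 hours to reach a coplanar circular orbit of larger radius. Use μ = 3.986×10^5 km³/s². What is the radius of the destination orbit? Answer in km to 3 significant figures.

Transfer time t = 7.09 hours = 25524 s, and t = π√(a_t³/μ).
So a_t = (μ t²/π²)^(1/3) = (3.986×10^5 × (25524)² / π²)^(1/3) = 29743 km.
Since a_t = (r₁ + r₂)/2, r₂ = 2a_t − r₁ = 2×29743 − 7190 = 52296 km.

r₂ = 52300 km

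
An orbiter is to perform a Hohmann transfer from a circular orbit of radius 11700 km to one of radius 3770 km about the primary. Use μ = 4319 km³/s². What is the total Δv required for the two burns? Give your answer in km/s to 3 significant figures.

Semi-major axis of the transfer orbit: a_t = (11700 + 3770)/2 = 7735 km.
At r₁ the circular-orbit speed is v₁ = √(μ/r₁) = 0.607573 km/s.
On the transfer ellipse at r₁, vis-viva equation gives v_a = √[μ(2/r₁ − 1/a_t)] = 0.424169 km/s.
First burn Δv₁ = |v_a − v₁| = 0.183404 km/s.
At r₂, v₂ = √(μ/r₂) = 1.070338 km/s.
Transfer-orbit speed at r₂: v_p = √[μ(2/r₂ − 1/a_t)] = 1.316387 km/s.
Second burn Δv₂ = |v₂ − v_p| = 0.246049 km/s.
Δv = Δv₁ + Δv₂ = 0.183404 + 0.246049 = 0.4295 km/s.

Δv = 0.429 km/s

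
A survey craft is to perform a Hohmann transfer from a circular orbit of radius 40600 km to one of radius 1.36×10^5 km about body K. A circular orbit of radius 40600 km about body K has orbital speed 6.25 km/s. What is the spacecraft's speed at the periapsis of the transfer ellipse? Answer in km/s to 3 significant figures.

From the circular-orbit relation v² = μ/r at r = 40600 km: μ = v²r = (6.25)² × 40600 = 1.58594×10^6 km³/s².
The Hohmann ellipse has a_t = (r₁ + r₂)/2 = 88300 km.
At periapsis, r = 40600 km.
Vis-viva: v = √[μ(2/r − 1/a_t)] = √[1.58594×10^6 × (2/40600 − 1/88300)] = 7.757 km/s.

v = 7.76 km/s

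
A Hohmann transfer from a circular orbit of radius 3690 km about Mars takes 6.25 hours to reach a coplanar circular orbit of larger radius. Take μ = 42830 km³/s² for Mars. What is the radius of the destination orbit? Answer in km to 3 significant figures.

r₂ = 22300 km

Transfer time t = 6.25 hours = 22500 s, and t = π√(a_t³/μ).
So a_t = (μ t²/π²)^(1/3) = (42830 × (22500)² / π²)^(1/3) = 13000 km.
Since a_t = (r₁ + r₂)/2, r₂ = 2a_t − r₁ = 2×13000 − 3690 = 22310 km.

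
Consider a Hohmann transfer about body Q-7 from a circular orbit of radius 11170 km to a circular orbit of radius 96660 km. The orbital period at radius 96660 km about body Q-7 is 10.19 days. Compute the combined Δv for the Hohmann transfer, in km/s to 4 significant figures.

Δv = 1.064 km/s

From Kepler's third law T² = 4π²r³/μ at r = 96660 km, T = 10.19 days = 10.19 × 86400 s = 8.80416×10^5 s: μ = 4π²r³/T² = 45996.4 km³/s².
The Hohmann ellipse has a_t = (r₁ + r₂)/2 = 53915 km.
Circular speed at r₁: v₁ = √(μ/r₁) = √(45996.4/11170) = 2.02925 km/s.
On the transfer ellipse at r₁, vis-viva equation gives v_p = √[μ(2/r₁ − 1/a_t)] = 2.71709 km/s.
First burn Δv₁ = |v_p − v₁| = 0.6878 km/s.
Circular speed at r₂: v₂ = √(μ/r₂) = 0.6898 km/s.
Transfer-orbit speed at r₂: v_a = √[μ(2/r₂ − 1/a_t)] = 0.3140 km/s.
Second burn Δv₂ = |v₂ − v_a| = 0.3758 km/s.
Total Δv = Δv₁ + Δv₂ = 1.064 km/s.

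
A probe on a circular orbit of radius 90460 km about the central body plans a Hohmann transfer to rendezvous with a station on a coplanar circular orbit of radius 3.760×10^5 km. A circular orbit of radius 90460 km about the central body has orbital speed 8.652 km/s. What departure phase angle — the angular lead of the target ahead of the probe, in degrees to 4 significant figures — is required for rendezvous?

φ = 92.06°

From the circular-orbit relation v² = μ/r at r = 90460 km: μ = v²r = (8.652)² × 90460 = 6.77157×10^6 km³/s².
Semi-major axis of the transfer orbit: a_t = (90460 + 3.760×10^5)/2 = 2.3323×10^5 km.
Transfer time t = π√(a_t³/μ) = 1.3598×10^5 s.
Target angular speed ω₂ = √(μ/r₂³) = 1.1287×10^-5 rad/s.
Angle swept by the target during transfer: ω₂·t = 1.5348 rad = 87.94°.
The probe traverses 180° on the transfer ellipse, so the target must lead by 180° − 87.94° = 92.06°.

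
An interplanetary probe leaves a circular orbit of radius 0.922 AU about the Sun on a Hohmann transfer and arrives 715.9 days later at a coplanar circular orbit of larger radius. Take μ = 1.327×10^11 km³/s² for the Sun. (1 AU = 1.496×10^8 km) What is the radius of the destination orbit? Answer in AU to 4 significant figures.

In km: r₁ = 0.922 × 1.496×10^8 = 1.379312×10^8 km.
Transfer time t = 715.9 days = 6.185376×10^7 s, and t = π√(a_t³/μ).
So a_t = (μ t²/π²)^(1/3) = (1.327×10^11 × (6.185376×10^7)² / π²)^(1/3) = 3.7191×10^8 km.
Since a_t = (r₁ + r₂)/2, r₂ = 2a_t − r₁ = 2×3.7191×10^8 − 1.379312×10^8 = 6.058888×10^8 km.
In AU: r₂ = 6.058888×10^8 / 1.496×10^8 = 4.050 AU.

r₂ = 4.050 AU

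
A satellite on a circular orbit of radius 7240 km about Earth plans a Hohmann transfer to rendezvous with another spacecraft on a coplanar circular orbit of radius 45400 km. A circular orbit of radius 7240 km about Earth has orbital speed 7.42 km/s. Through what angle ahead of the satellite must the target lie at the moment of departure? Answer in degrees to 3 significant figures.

From the circular-orbit relation v² = μ/r at r = 7240 km: μ = v²r = (7.42)² × 7240 = 3.98608×10^5 km³/s².
Transfer-ellipse semi-major axis a_t = (r₁ + r₂)/2 = (7240 + 45400)/2 = 26320 km.
The half-period of the transfer ellipse is t = π√(a_t³/μ) = 21247 s.
The target's mean motion on its circular orbit is ω₂ = √(μ/r₂³) = 6.5266×10^-5 rad/s.
Angle swept by the target during transfer: ω₂·t = 1.3867 rad = 79.45°.
Arrival is 180° from departure on the ellipse, so φ = 180° − 79.45° = 101°.

φ = 101°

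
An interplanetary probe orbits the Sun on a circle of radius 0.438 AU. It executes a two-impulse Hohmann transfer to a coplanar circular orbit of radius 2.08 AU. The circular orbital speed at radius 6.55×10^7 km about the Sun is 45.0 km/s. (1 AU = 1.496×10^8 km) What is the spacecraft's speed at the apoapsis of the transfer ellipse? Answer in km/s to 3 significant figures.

v = 12.2 km/s

From the circular-orbit relation v² = μ/r at r = 6.55×10^7 km: μ = v²r = (45.0)² × 6.55×10^7 = 1.32638×10^11 km³/s².
In km: r₁ = 0.438 × 1.496×10^8 = 6.55248×10^7 km; r₂ = 2.08 × 1.496×10^8 = 3.11168×10^8 km.
Semi-major axis of the transfer orbit: a_t = (6.55248×10^7 + 3.11168×10^8)/2 = 1.883464×10^8 km.
The apoapsis of the transfer ellipse is at r = 3.11168×10^8 km.
From the vis-viva equation, v = √[μ(2/r − 1/a_t)] = 12.18 km/s.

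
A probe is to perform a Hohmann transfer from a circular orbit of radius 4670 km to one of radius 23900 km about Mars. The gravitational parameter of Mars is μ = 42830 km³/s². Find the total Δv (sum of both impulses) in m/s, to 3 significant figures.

Δv = 1460 m/s

Transfer-ellipse semi-major axis a_t = (r₁ + r₂)/2 = (4670 + 23900)/2 = 14285 km.
At r₁ the circular-orbit speed is v₁ = √(μ/r₁) = 3.0284 km/s.
Transfer-orbit speed at r₁ (vis-viva): v_p = √[μ(2/r₁ − 1/a_t)] = 3.9172 km/s.
First burn Δv₁ = |v_p − v₁| = 0.8888 km/s.
At r₂, v₂ = √(μ/r₂) = 1.3387 km/s.
Transfer-orbit speed at r₂: v_a = √[μ(2/r₂ − 1/a_t)] = 0.76541 km/s.
Second burn Δv₂ = |v₂ − v_a| = 0.5733 km/s.
Δv = Δv₁ + Δv₂ = 0.8888 + 0.5733 = 1.462 km/s.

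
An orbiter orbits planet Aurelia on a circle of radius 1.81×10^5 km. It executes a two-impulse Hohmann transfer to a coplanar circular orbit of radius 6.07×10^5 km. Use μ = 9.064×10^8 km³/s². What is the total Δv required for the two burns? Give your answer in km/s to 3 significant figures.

Δv = 29.5 km/s

Semi-major axis of the transfer orbit: a_t = (1.810×10^5 + 6.070×10^5)/2 = 3.940×10^5 km.
At r₁ the circular-orbit speed is v₁ = √(μ/r₁) = 70.765 km/s.
Transfer-orbit speed at r₁ (v² = μ(2/r − 1/a)): v_p = √[μ(2/r₁ − 1/a_t)] = 87.835 km/s.
First burn Δv₁ = |v_p − v₁| = 17.07 km/s.
At r₂, v₂ = √(μ/r₂) = 38.64 km/s.
Transfer-orbit speed at r₂: v_a = √[μ(2/r₂ − 1/a_t)] = 26.19 km/s.
Second burn Δv₂ = |v₂ − v_a| = 12.45 km/s.
Total Δv = Δv₁ + Δv₂ = 29.52 km/s.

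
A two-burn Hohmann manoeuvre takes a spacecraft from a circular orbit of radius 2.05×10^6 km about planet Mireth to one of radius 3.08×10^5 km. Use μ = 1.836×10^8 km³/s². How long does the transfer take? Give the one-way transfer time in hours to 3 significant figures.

Transfer-ellipse semi-major axis a_t = (r₁ + r₂)/2 = (2.050×10^6 + 3.080×10^5)/2 = 1.179×10^6 km.
Transfer time t = π√(a_t³/μ) = π√((1.179×10^6)³ / 1.836×10^8) = 2.968×10^5 s.
Converting: 2.968×10^5 s ÷ 3600 s/hour = 82.4 hours.

t = 82.4 hours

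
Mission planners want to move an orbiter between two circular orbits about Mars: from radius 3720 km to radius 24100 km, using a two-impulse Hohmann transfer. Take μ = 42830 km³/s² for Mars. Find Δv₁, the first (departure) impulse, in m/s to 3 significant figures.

Transfer-ellipse semi-major axis a_t = (r₁ + r₂)/2 = (3720 + 24100)/2 = 13910 km.
Circular speed at r = 3720 km: v_c = √(μ/r) = 3.393 km/s.
Transfer-orbit speed at the same r (vis-viva, a = a_t): v_t = √[μ(2/r − 1/a_t)] = 4.466 km/s.
Δv₁ = |v_t − v_c| = |4.466 − 3.393| = 1.073 km/s.

Δv₁ = 1070 m/s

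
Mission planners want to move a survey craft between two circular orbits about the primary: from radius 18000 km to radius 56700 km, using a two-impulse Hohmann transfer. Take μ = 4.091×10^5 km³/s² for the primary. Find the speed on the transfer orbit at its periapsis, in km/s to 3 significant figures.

The Hohmann ellipse has a_t = (r₁ + r₂)/2 = 37350 km.
At periapsis, r = 18000 km.
From the vis-viva equation, v = √[μ(2/r − 1/a_t)] = 5.874 km/s.

v = 5.87 km/s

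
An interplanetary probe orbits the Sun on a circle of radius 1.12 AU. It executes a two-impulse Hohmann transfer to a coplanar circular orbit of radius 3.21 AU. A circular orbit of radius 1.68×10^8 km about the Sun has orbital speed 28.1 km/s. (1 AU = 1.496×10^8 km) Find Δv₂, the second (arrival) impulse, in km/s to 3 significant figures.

Δv₂ = 4.67 km/s

From the circular-orbit relation v² = μ/r at r = 1.68×10^8 km: μ = v²r = (28.1)² × 1.68×10^8 = 1.32654×10^11 km³/s².
In km: r₁ = 1.12 × 1.496×10^8 = 1.67552×10^8 km; r₂ = 3.21 × 1.496×10^8 = 4.80216×10^8 km.
The Hohmann ellipse has a_t = (r₁ + r₂)/2 = 3.23884×10^8 km.
On the circular orbit at r = 4.80216×10^8 km, v_c = √(μ/r) = 16.620 km/s.
Transfer-orbit speed at the same r (vis-viva, a = a_t): v_t = √[μ(2/r − 1/a_t)] = 11.954 km/s.
Δv₂ = |v_t − v_c| = |11.954 − 16.620| = 4.666 km/s.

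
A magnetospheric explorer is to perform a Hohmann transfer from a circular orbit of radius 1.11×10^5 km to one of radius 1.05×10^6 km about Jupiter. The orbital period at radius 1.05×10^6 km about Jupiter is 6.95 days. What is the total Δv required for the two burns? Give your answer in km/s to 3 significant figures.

From Kepler's third law T² = 4π²r³/μ at r = 1.05×10^6 km, T = 6.95 days = 6.95 × 86400 s = 6.0048×10^5 s: μ = 4π²r³/T² = 1.26745×10^8 km³/s².
Transfer-ellipse semi-major axis a_t = (r₁ + r₂)/2 = (1.110×10^5 + 1.050×10^6)/2 = 5.805×10^5 km.
At r₁ the circular-orbit speed is v₁ = √(μ/r₁) = 33.791 km/s.
Transfer-orbit speed at r₁ (vis-viva): v_p = √[μ(2/r₁ − 1/a_t)] = 45.446 km/s.
First burn Δv₁ = |v_p − v₁| = 11.655 km/s.
Circular speed at r₂: v₂ = √(μ/r₂) = 10.9868 km/s.
Transfer-orbit speed at r₂: v_a = √[μ(2/r₂ − 1/a_t)] = 4.80431 km/s.
Second burn Δv₂ = |v₂ − v_a| = 6.1825 km/s.
Total Δv = Δv₁ + Δv₂ = 17.84 km/s.

Δv = 17.8 km/s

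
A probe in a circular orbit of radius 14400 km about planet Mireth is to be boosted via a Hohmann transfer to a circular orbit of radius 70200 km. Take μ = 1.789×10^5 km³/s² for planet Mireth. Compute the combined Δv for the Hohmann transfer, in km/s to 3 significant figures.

Δv = 1.68 km/s

Transfer-ellipse semi-major axis a_t = (r₁ + r₂)/2 = (14400 + 70200)/2 = 42300 km.
At r₁ the circular-orbit speed is v₁ = √(μ/r₁) = 3.525 km/s.
On the transfer ellipse at r₁, v² = μ(2/r − 1/a) gives v_p = √[μ(2/r₁ − 1/a_t)] = 4.541 km/s.
First burn Δv₁ = |v_p − v₁| = 1.016 km/s.
Circular speed at r₂: v₂ = √(μ/r₂) = 1.5964 km/s.
Transfer-orbit speed at r₂: v_a = √[μ(2/r₂ − 1/a_t)] = 0.93142 km/s.
Second burn Δv₂ = |v₂ − v_a| = 0.6650 km/s.
Total Δv = Δv₁ + Δv₂ = 1.681 km/s.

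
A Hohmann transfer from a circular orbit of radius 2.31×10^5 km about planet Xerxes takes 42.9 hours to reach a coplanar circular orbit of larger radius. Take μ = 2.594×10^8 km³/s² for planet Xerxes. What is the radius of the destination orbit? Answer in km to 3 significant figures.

Transfer time t = 42.9 hours = 1.5444×10^5 s, and t = π√(a_t³/μ).
So a_t = (μ t²/π²)^(1/3) = (2.594×10^8 × (1.5444×10^5)² / π²)^(1/3) = 8.5585×10^5 km.
Since a_t = (r₁ + r₂)/2, r₂ = 2a_t − r₁ = 2×8.5585×10^5 − 2.310×10^5 = 1.4807×10^6 km.

r₂ = 1.48×10^6 km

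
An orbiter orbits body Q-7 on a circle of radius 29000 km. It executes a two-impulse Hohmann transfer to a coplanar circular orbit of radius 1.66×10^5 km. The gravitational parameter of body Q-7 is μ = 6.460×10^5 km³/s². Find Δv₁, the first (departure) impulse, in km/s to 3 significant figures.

Δv₁ = 1.44 km/s

Transfer-ellipse semi-major axis a_t = (r₁ + r₂)/2 = (29000 + 1.660×10^5)/2 = 97500 km.
Circular speed at r = 29000 km: v_c = √(μ/r) = 4.7197 km/s.
Transfer-orbit speed at the same r (vis-viva, a = a_t): v_t = √[μ(2/r − 1/a_t)] = 6.1584 km/s.
Δv₁ = |v_t − v_c| = |6.1584 − 4.7197| = 1.439 km/s.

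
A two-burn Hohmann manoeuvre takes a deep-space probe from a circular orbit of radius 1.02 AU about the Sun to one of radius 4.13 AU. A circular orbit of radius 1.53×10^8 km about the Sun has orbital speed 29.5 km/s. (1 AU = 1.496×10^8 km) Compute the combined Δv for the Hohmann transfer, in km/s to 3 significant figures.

Δv = 13.3 km/s

From the circular-orbit relation v² = μ/r at r = 1.53×10^8 km: μ = v²r = (29.5)² × 1.53×10^8 = 1.33148×10^11 km³/s².
In km: r₁ = 1.02 × 1.496×10^8 = 1.52592×10^8 km; r₂ = 4.13 × 1.496×10^8 = 6.17848×10^8 km.
The Hohmann ellipse has a_t = (r₁ + r₂)/2 = 3.8522×10^8 km.
At r₁ the circular-orbit speed is v₁ = √(μ/r₁) = 29.539 km/s.
Transfer-orbit speed at r₁ (v² = μ(2/r − 1/a)): v_p = √[μ(2/r₁ − 1/a_t)] = 37.410 km/s.
First burn Δv₁ = |v_p − v₁| = 7.871 km/s.
Circular speed at r₂: v₂ = √(μ/r₂) = 14.68 km/s.
Transfer-orbit speed at r₂: v_a = √[μ(2/r₂ − 1/a_t)] = 9.239 km/s.
Second burn Δv₂ = |v₂ − v_a| = 5.441 km/s.
Δv = Δv₁ + Δv₂ = 7.871 + 5.441 = 13.31 km/s.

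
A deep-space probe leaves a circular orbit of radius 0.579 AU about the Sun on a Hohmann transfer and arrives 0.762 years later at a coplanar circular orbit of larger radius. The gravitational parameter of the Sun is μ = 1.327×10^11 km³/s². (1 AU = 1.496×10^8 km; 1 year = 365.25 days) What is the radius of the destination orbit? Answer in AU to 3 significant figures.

r₂ = 2.07 AU

In km: r₁ = 0.579 × 1.496×10^8 = 8.66184×10^7 km.
Transfer time t = 0.762 years × 365.25 × 86400 s = 2.40468912×10^7 s, and t = π√(a_t³/μ).
So a_t = (μ t²/π²)^(1/3) = (1.327×10^11 × (2.40468912×10^7)² / π²)^(1/3) = 1.9811×10^8 km.
Since a_t = (r₁ + r₂)/2, r₂ = 2a_t − r₁ = 2×1.9811×10^8 − 8.66184×10^7 = 3.096016×10^8 km.
In AU: r₂ = 3.096016×10^8 / 1.496×10^8 = 2.07 AU.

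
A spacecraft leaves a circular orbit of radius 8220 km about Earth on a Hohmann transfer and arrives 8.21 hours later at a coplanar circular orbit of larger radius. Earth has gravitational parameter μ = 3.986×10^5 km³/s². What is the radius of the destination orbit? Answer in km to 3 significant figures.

Transfer time t = 8.21 hours = 29556 s, and t = π√(a_t³/μ).
So a_t = (μ t²/π²)^(1/3) = (3.986×10^5 × (29556)² / π²)^(1/3) = 32798 km.
Since a_t = (r₁ + r₂)/2, r₂ = 2a_t − r₁ = 2×32798 − 8220 = 57376 km.

r₂ = 57400 km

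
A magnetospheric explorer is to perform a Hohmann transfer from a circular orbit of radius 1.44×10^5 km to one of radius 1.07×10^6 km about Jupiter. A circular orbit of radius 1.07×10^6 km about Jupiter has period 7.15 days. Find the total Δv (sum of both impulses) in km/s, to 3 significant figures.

From Kepler's third law T² = 4π²r³/μ at r = 1.07×10^6 km, T = 7.15 days = 7.15 × 86400 s = 6.1776×10^5 s: μ = 4π²r³/T² = 1.26728×10^8 km³/s².
Semi-major axis of the transfer orbit: a_t = (1.440×10^5 + 1.070×10^6)/2 = 6.070×10^5 km.
At r₁ the circular-orbit speed is v₁ = √(μ/r₁) = 29.666 km/s.
Transfer-orbit speed at r₁ (vis-viva): v_p = √[μ(2/r₁ − 1/a_t)] = 39.387 km/s.
First burn Δv₁ = |v_p − v₁| = 9.721 km/s.
At r₂, v₂ = √(μ/r₂) = 10.883 km/s.
Transfer-orbit speed at r₂: v_a = √[μ(2/r₂ − 1/a_t)] = 5.3007 km/s.
Second burn Δv₂ = |v₂ − v_a| = 5.582 km/s.
Δv = Δv₁ + Δv₂ = 9.721 + 5.582 = 15.30 km/s.

Δv = 15.3 km/s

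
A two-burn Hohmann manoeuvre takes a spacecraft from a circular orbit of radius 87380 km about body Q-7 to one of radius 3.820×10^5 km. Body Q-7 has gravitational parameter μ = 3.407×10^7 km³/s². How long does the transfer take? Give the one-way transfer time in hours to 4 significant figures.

t = 17.00 hours

Transfer-ellipse semi-major axis a_t = (r₁ + r₂)/2 = (87380 + 3.820×10^5)/2 = 2.3469×10^5 km.
By Kepler's third law the transfer-orbit period is T = 2π√(a_t³/μ), so t = T/2 = 61190 s.
Converting: 61190 s ÷ 3600 s/hour = 17.00 hours.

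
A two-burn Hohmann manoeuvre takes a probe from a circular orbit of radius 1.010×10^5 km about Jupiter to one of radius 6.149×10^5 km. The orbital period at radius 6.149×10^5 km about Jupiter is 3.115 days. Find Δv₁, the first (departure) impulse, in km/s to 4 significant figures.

Δv₁ = 11.00 km/s

From Kepler's third law T² = 4π²r³/μ at r = 6.149×10^5 km, T = 3.115 days = 3.115 × 86400 s = 2.69136×10^5 s: μ = 4π²r³/T² = 1.26715×10^8 km³/s².
The Hohmann ellipse has a_t = (r₁ + r₂)/2 = 3.5795×10^5 km.
On the circular orbit at r = 1.010×10^5 km, v_c = √(μ/r) = 35.42 km/s.
Vis-viva on the transfer ellipse at r = 1.010×10^5 km gives v_t = √[μ(2/r − 1/a_t)] = 46.42 km/s.
Δv₁ = |v_t − v_c| = |46.42 − 35.42| = 11.00 km/s.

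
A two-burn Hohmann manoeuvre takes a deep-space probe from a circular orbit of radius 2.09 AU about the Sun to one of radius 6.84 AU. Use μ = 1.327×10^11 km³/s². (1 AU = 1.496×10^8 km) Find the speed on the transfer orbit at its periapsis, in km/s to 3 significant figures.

v = 25.5 km/s

In km: r₁ = 2.09 × 1.496×10^8 = 3.12664×10^8 km; r₂ = 6.84 × 1.496×10^8 = 1.023264×10^9 km.
Semi-major axis of the transfer orbit: a_t = (3.12664×10^8 + 1.023264×10^9)/2 = 6.67964×10^8 km.
The periapsis of the transfer ellipse is at r = 3.12664×10^8 km.
Applying v² = μ(2/r − 1/a_t): v = 25.50 km/s.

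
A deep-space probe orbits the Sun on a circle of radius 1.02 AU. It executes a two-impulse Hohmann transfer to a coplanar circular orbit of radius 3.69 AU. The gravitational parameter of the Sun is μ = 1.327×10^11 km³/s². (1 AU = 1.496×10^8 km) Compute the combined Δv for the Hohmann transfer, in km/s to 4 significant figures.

Δv = 12.72 km/s

In km: r₁ = 1.02 × 1.496×10^8 = 1.52592×10^8 km; r₂ = 3.69 × 1.496×10^8 = 5.52024×10^8 km.
Semi-major axis of the transfer orbit: a_t = (1.52592×10^8 + 5.52024×10^8)/2 = 3.52308×10^8 km.
Circular speed at r₁: v₁ = √(μ/r₁) = √(1.327×10^11/1.52592×10^8) = 29.490 km/s.
Transfer-orbit speed at r₁ (vis-viva): v_p = √[μ(2/r₁ − 1/a_t)] = 36.914 km/s.
First burn Δv₁ = |v_p − v₁| = 7.4240 km/s.
Circular speed at r₂: v₂ = √(μ/r₂) = 15.5045 km/s.
Transfer-orbit speed at r₂: v_a = √[μ(2/r₂ − 1/a_t)] = 10.2038 km/s.
Second burn Δv₂ = |v₂ − v_a| = 5.3007 km/s.
Δv = Δv₁ + Δv₂ = 7.4240 + 5.3007 = 12.72 km/s.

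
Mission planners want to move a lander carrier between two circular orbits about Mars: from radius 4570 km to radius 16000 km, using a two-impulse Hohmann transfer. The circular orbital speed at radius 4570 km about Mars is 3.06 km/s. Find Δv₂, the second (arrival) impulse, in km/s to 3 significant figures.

From the circular-orbit relation v² = μ/r at r = 4570 km: μ = v²r = (3.06)² × 4570 = 42791.7 km³/s².
Semi-major axis of the transfer orbit: a_t = (4570 + 16000)/2 = 10285 km.
On the circular orbit at r = 16000 km, v_c = √(μ/r) = 1.6354 km/s.
Vis-viva on the transfer ellipse at r = 16000 km gives v_t = √[μ(2/r − 1/a_t)] = 1.0901 km/s.
Δv₂ = |v_t − v_c| = |1.0901 − 1.6354| = 0.5453 km/s.

Δv₂ = 0.545 km/s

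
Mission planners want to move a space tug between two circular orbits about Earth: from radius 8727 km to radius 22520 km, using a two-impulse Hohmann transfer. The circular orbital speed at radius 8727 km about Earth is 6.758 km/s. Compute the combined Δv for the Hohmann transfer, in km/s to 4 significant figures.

From the circular-orbit relation v² = μ/r at r = 8727 km: μ = v²r = (6.758)² × 8727 = 3.98567×10^5 km³/s².
Transfer-ellipse semi-major axis a_t = (r₁ + r₂)/2 = (8727 + 22520)/2 = 15623.5 km.
Circular speed at r₁: v₁ = √(μ/r₁) = √(3.98567×10^5/8727) = 6.7580 km/s.
Transfer-orbit speed at r₁ (vis-viva): v_p = √[μ(2/r₁ − 1/a_t)] = 8.1136 km/s.
First burn Δv₁ = |v_p − v₁| = 1.3556 km/s.
Circular speed at r₂: v₂ = √(μ/r₂) = 4.2069 km/s.
Transfer-orbit speed at r₂: v_a = √[μ(2/r₂ − 1/a_t)] = 3.1442 km/s.
Second burn Δv₂ = |v₂ − v_a| = 1.0627 km/s.
Δv = Δv₁ + Δv₂ = 1.3556 + 1.0627 = 2.418 km/s.

Δv = 2.418 km/s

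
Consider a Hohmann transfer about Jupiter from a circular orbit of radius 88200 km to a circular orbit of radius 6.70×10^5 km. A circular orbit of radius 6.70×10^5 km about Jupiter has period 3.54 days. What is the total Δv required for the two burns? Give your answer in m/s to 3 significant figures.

Δv = 19600 m/s

From Kepler's third law T² = 4π²r³/μ at r = 6.70×10^5 km, T = 3.54 days = 3.54 × 86400 s = 3.05856×10^5 s: μ = 4π²r³/T² = 1.26926×10^8 km³/s².
Transfer-ellipse semi-major axis a_t = (r₁ + r₂)/2 = (88200 + 6.700×10^5)/2 = 3.791×10^5 km.
Circular speed at r₁: v₁ = √(μ/r₁) = √(1.26926×10^8/88200) = 37.935 km/s.
Transfer-orbit speed at r₁ (v² = μ(2/r − 1/a)): v_p = √[μ(2/r₁ − 1/a_t)] = 50.431 km/s.
First burn Δv₁ = |v_p − v₁| = 12.496 km/s.
Circular speed at r₂: v₂ = √(μ/r₂) = 13.7638 km/s.
Transfer-orbit speed at r₂: v_a = √[μ(2/r₂ − 1/a_t)] = 6.63888 km/s.
Second burn Δv₂ = |v₂ − v_a| = 7.1249 km/s.
Δv = Δv₁ + Δv₂ = 12.496 + 7.1249 = 19.62 km/s.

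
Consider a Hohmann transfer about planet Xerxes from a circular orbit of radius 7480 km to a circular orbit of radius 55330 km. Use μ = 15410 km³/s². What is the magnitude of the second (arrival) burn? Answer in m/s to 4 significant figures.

Transfer-ellipse semi-major axis a_t = (r₁ + r₂)/2 = (7480 + 55330)/2 = 31405 km.
On the circular orbit at r = 55330 km, v_c = √(μ/r) = 0.52774 km/s.
Vis-viva on the transfer ellipse at r = 55330 km gives v_t = √[μ(2/r − 1/a_t)] = 0.25756 km/s.
Δv₂ = |v_t − v_c| = |0.25756 − 0.52774| = 0.2702 km/s.

Δv₂ = 270.2 m/s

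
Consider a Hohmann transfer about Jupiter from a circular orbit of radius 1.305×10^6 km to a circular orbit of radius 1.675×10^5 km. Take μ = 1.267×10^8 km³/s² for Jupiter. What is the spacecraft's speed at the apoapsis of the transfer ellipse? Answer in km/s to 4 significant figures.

v = 4.700 km/s

Semi-major axis of the transfer orbit: a_t = (1.305×10^6 + 1.675×10^5)/2 = 7.3625×10^5 km.
At apoapsis, r = 1.305×10^6 km.
Vis-viva: v = √[μ(2/r − 1/a_t)] = √[1.267×10^8 × (2/1.305×10^6 − 1/7.3625×10^5)] = 4.700 km/s.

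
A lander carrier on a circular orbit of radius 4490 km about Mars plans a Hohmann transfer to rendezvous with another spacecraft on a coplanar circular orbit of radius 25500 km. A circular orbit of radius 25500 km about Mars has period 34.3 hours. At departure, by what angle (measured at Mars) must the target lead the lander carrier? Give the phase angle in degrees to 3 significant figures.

From Kepler's third law T² = 4π²r³/μ at r = 25500 km, T = 34.3 hours = 34.3 × 3600 s = 1.2348×10^5 s: μ = 4π²r³/T² = 42932.6 km³/s².
Semi-major axis of the transfer orbit: a_t = (4490 + 25500)/2 = 14995 km.
The half-period of the transfer ellipse is t = π√(a_t³/μ) = 27840 s.
The target's mean motion on its circular orbit is ω₂ = √(μ/r₂³) = 5.0884×10^-5 rad/s.
Angle swept by the target during transfer: ω₂·t = 1.4166 rad = 81.17°.
The lander carrier traverses 180° on the transfer ellipse, so the target must lead by 180° − 81.17° = 98.8°.

φ = 98.8°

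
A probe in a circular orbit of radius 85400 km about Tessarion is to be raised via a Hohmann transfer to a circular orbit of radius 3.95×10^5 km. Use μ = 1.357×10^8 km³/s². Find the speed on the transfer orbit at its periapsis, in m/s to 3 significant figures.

v = 51100 m/s

Transfer-ellipse semi-major axis a_t = (r₁ + r₂)/2 = (85400 + 3.950×10^5)/2 = 2.402×10^5 km.
At periapsis, r = 85400 km.
Vis-viva: v = √[μ(2/r − 1/a_t)] = √[1.357×10^8 × (2/85400 − 1/2.402×10^5)] = 51.12 km/s.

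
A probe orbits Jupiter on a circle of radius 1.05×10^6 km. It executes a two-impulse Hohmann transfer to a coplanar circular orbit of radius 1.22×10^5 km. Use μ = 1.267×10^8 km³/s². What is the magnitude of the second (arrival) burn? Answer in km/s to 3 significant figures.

Δv₂ = 10.9 km/s

The Hohmann ellipse has a_t = (r₁ + r₂)/2 = 5.860×10^5 km.
On the circular orbit at r = 1.220×10^5 km, v_c = √(μ/r) = 32.23 km/s.
Vis-viva on the transfer ellipse at r = 1.220×10^5 km gives v_t = √[μ(2/r − 1/a_t)] = 43.14 km/s.
Δv₂ = |v_t − v_c| = |43.14 − 32.23| = 10.91 km/s.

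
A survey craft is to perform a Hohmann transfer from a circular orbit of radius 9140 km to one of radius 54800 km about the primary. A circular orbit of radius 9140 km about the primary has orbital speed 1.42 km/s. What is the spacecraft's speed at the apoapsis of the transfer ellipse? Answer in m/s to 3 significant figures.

v = 310 m/s

From the circular-orbit relation v² = μ/r at r = 9140 km: μ = v²r = (1.42)² × 9140 = 18429.9 km³/s².
Semi-major axis of the transfer orbit: a_t = (9140 + 54800)/2 = 31970 km.
The apoapsis of the transfer ellipse is at r = 54800 km.
From the vis-viva equation, v = √[μ(2/r − 1/a_t)] = 0.3101 km/s.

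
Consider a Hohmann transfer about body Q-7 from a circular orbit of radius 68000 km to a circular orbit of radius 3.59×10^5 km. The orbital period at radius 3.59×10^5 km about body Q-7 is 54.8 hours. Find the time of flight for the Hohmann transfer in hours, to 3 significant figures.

From Kepler's third law T² = 4π²r³/μ at r = 3.59×10^5 km, T = 54.8 hours = 54.8 × 3600 s = 1.9728×10^5 s: μ = 4π²r³/T² = 4.69329×10^7 km³/s².
The Hohmann ellipse has a_t = (r₁ + r₂)/2 = 2.135×10^5 km.
Transfer time t = π√(a_t³/μ) = π√((2.135×10^5)³ / 4.69329×10^7) = 45240 s.
Converting: 45240 s ÷ 3600 s/hour = 12.6 hours.

t = 12.6 hours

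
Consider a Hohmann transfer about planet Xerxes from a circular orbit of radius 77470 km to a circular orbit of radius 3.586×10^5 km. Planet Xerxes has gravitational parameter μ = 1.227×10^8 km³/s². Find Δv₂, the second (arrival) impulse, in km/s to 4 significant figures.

Δv₂ = 7.472 km/s

The Hohmann ellipse has a_t = (r₁ + r₂)/2 = 2.18035×10^5 km.
Circular speed at r = 3.586×10^5 km: v_c = √(μ/r) = 18.498 km/s.
Vis-viva on the transfer ellipse at r = 3.586×10^5 km gives v_t = √[μ(2/r − 1/a_t)] = 11.026 km/s.
Δv₂ = |v_t − v_c| = |11.026 − 18.498| = 7.472 km/s.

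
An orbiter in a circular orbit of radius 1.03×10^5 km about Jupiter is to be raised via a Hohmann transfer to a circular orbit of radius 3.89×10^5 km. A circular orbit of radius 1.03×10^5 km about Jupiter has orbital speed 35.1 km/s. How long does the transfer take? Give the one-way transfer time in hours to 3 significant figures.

From the circular-orbit relation v² = μ/r at r = 1.03×10^5 km: μ = v²r = (35.1)² × 1.03×10^5 = 1.26897×10^8 km³/s².
Semi-major axis of the transfer orbit: a_t = (1.030×10^5 + 3.890×10^5)/2 = 2.460×10^5 km.
Half the transfer-orbit period gives t = π√(a_t³/μ) = 34030 s.
Converting: 34030 s ÷ 3600 s/hour = 9.45 hours.

t = 9.45 hours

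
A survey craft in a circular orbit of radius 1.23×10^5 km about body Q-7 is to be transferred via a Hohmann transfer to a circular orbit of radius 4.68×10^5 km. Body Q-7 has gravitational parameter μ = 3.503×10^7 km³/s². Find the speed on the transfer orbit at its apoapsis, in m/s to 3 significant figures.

The Hohmann ellipse has a_t = (r₁ + r₂)/2 = 2.955×10^5 km.
The apoapsis of the transfer ellipse is at r = 4.680×10^5 km.
Applying v² = μ(2/r − 1/a_t): v = 5.582 km/s.

v = 5580 m/s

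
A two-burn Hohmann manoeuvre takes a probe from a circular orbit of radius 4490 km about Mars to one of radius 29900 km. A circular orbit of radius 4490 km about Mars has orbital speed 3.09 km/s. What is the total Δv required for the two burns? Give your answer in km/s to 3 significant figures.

From the circular-orbit relation v² = μ/r at r = 4490 km: μ = v²r = (3.09)² × 4490 = 42871.0 km³/s².
Transfer-ellipse semi-major axis a_t = (r₁ + r₂)/2 = (4490 + 29900)/2 = 17195 km.
Circular speed at r₁: v₁ = √(μ/r₁) = √(42871.0/4490) = 3.0900 km/s.
On the transfer ellipse at r₁, v² = μ(2/r − 1/a) gives v_p = √[μ(2/r₁ − 1/a_t)] = 4.0747 km/s.
First burn Δv₁ = |v_p − v₁| = 0.9847 km/s.
Circular speed at r₂: v₂ = √(μ/r₂) = 1.1974 km/s.
Transfer-orbit speed at r₂: v_a = √[μ(2/r₂ − 1/a_t)] = 0.61188 km/s.
Second burn Δv₂ = |v₂ − v_a| = 0.5855 km/s.
Total Δv = Δv₁ + Δv₂ = 1.570 km/s.

Δv = 1.57 km/s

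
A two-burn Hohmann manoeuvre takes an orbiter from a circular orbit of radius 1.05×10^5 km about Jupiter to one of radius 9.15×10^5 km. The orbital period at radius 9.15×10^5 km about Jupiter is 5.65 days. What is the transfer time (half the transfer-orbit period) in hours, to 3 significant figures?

From Kepler's third law T² = 4π²r³/μ at r = 9.15×10^5 km, T = 5.65 days = 5.65 × 86400 s = 4.8816×10^5 s: μ = 4π²r³/T² = 1.26911×10^8 km³/s².
Semi-major axis of the transfer orbit: a_t = (1.050×10^5 + 9.150×10^5)/2 = 5.100×10^5 km.
Transfer time t = π√(a_t³/μ) = π√((5.100×10^5)³ / 1.26911×10^8) = 1.016×10^5 s.
Converting: 1.016×10^5 s ÷ 3600 s/hour = 28.2 hours.

t = 28.2 hours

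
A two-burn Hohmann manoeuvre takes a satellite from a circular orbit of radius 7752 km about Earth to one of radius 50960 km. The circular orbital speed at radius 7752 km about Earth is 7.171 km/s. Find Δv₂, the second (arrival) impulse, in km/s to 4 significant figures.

Δv₂ = 1.360 km/s

From the circular-orbit relation v² = μ/r at r = 7752 km: μ = v²r = (7.171)² × 7752 = 3.98633×10^5 km³/s².
The Hohmann ellipse has a_t = (r₁ + r₂)/2 = 29356 km.
On the circular orbit at r = 50960 km, v_c = √(μ/r) = 2.797 km/s.
Transfer-orbit speed at the same r (vis-viva, a = a_t): v_t = √[μ(2/r − 1/a_t)] = 1.437 km/s.
Δv₂ = |v_t − v_c| = |1.437 − 2.797| = 1.360 km/s.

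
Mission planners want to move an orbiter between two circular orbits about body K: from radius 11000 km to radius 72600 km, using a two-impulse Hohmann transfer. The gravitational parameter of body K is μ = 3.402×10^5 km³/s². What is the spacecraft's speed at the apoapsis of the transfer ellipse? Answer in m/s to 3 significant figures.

Transfer-ellipse semi-major axis a_t = (r₁ + r₂)/2 = (11000 + 72600)/2 = 41800 km.
The apoapsis of the transfer ellipse is at r = 72600 km.
From the vis-viva equation, v = √[μ(2/r − 1/a_t)] = 1.110 km/s.

v = 1110 m/s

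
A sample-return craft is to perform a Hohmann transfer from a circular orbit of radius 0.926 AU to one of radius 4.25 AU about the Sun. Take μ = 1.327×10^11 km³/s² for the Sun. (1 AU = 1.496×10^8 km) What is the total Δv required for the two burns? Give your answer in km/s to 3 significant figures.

In km: r₁ = 0.926 × 1.496×10^8 = 1.385296×10^8 km; r₂ = 4.25 × 1.496×10^8 = 6.358×10^8 km.
Transfer-ellipse semi-major axis a_t = (r₁ + r₂)/2 = (1.385296×10^8 + 6.358×10^8)/2 = 3.871648×10^8 km.
At r₁ the circular-orbit speed is v₁ = √(μ/r₁) = 30.950 km/s.
On the transfer ellipse at r₁, vis-viva equation gives v_p = √[μ(2/r₁ − 1/a_t)] = 39.662 km/s.
First burn Δv₁ = |v_p − v₁| = 8.712 km/s.
At r₂, v₂ = √(μ/r₂) = 14.447 km/s.
Transfer-orbit speed at r₂: v_a = √[μ(2/r₂ − 1/a_t)] = 8.6417 km/s.
Second burn Δv₂ = |v₂ − v_a| = 5.805 km/s.
Δv = Δv₁ + Δv₂ = 8.712 + 5.805 = 14.52 km/s.

Δv = 14.5 km/s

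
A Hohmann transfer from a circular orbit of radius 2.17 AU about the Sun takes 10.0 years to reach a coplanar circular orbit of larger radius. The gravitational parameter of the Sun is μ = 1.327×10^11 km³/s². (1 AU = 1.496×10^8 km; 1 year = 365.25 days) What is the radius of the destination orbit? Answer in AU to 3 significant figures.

In km: r₁ = 2.17 × 1.496×10^8 = 3.24632×10^8 km.
Transfer time t = 10.0 years × 365.25 × 86400 s = 3.15576×10^8 s, and t = π√(a_t³/μ).
So a_t = (μ t²/π²)^(1/3) = (1.327×10^11 × (3.15576×10^8)² / π²)^(1/3) = 1.1022×10^9 km.
Since a_t = (r₁ + r₂)/2, r₂ = 2a_t − r₁ = 2×1.1022×10^9 − 3.24632×10^8 = 1.879768×10^9 km.
In AU: r₂ = 1.879768×10^9 / 1.496×10^8 = 12.6 AU.

r₂ = 12.6 AU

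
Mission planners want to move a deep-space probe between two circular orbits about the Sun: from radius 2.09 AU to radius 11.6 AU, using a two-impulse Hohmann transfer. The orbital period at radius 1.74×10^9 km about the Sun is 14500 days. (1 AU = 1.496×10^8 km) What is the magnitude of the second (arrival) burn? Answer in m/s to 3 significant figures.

From Kepler's third law T² = 4π²r³/μ at r = 1.74×10^9 km, T = 14500 days = 14500 × 86400 s = 1.2528×10^9 s: μ = 4π²r³/T² = 1.32509×10^11 km³/s².
In km: r₁ = 2.09 × 1.496×10^8 = 3.12664×10^8 km; r₂ = 11.6 × 1.496×10^8 = 1.73536×10^9 km.
Semi-major axis of the transfer orbit: a_t = (3.12664×10^8 + 1.73536×10^9)/2 = 1.024012×10^9 km.
On the circular orbit at r = 1.73536×10^9 km, v_c = √(μ/r) = 8.7383 km/s.
Vis-viva on the transfer ellipse at r = 1.73536×10^9 km gives v_t = √[μ(2/r − 1/a_t)] = 4.8285 km/s.
Δv₂ = |v_t − v_c| = |4.8285 − 8.7383| = 3.910 km/s.

Δv₂ = 3910 m/s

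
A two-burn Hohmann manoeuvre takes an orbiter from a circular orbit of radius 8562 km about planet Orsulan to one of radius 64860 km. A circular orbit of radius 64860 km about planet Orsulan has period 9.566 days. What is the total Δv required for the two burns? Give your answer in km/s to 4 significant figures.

From Kepler's third law T² = 4π²r³/μ at r = 64860 km, T = 9.566 days = 9.566 × 86400 s = 8.265024×10^5 s: μ = 4π²r³/T² = 15768.9 km³/s².
Transfer-ellipse semi-major axis a_t = (r₁ + r₂)/2 = (8562 + 64860)/2 = 36711 km.
At r₁ the circular-orbit speed is v₁ = √(μ/r₁) = 1.357105 km/s.
Transfer-orbit speed at r₁ (vis-viva equation): v_p = √[μ(2/r₁ − 1/a_t)] = 1.803865 km/s.
First burn Δv₁ = |v_p − v₁| = 0.44676 km/s.
Circular speed at r₂: v₂ = √(μ/r₂) = 0.49307 km/s.
Transfer-orbit speed at r₂: v_a = √[μ(2/r₂ − 1/a_t)] = 0.23812 km/s.
Second burn Δv₂ = |v₂ − v_a| = 0.25495 km/s.
Δv = Δv₁ + Δv₂ = 0.44676 + 0.25495 = 0.7017 km/s.

Δv = 0.7017 km/s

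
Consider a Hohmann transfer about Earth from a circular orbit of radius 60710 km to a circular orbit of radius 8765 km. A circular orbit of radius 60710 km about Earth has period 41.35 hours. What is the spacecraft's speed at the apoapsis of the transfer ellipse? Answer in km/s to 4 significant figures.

v = 1.287 km/s

From Kepler's third law T² = 4π²r³/μ at r = 60710 km, T = 41.35 hours = 41.35 × 3600 s = 1.4886×10^5 s: μ = 4π²r³/T² = 3.98643×10^5 km³/s².
Transfer-ellipse semi-major axis a_t = (r₁ + r₂)/2 = (60710 + 8765)/2 = 34737.5 km.
The apoapsis of the transfer ellipse is at r = 60710 km.
From the vis-viva equation, v = √[μ(2/r − 1/a_t)] = 1.287 km/s.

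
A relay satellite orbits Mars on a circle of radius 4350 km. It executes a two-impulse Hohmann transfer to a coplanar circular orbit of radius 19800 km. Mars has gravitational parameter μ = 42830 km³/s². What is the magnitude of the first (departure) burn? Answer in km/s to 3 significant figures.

Δv₁ = 0.880 km/s

Transfer-ellipse semi-major axis a_t = (r₁ + r₂)/2 = (4350 + 19800)/2 = 12075 km.
Circular speed at r = 4350 km: v_c = √(μ/r) = 3.137830 km/s.
Transfer-orbit speed at the same r (vis-viva, a = a_t): v_t = √[μ(2/r − 1/a_t)] = 4.018079 km/s.
Δv₁ = |v_t − v_c| = |4.018079 − 3.137830| = 0.8802 km/s.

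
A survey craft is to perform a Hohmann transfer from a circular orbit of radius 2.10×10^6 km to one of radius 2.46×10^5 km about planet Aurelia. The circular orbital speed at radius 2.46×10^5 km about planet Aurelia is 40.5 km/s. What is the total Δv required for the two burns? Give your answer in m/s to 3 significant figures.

Δv = 21200 m/s

From the circular-orbit relation v² = μ/r at r = 2.46×10^5 km: μ = v²r = (40.5)² × 2.46×10^5 = 4.03502×10^8 km³/s².
Semi-major axis of the transfer orbit: a_t = (2.100×10^6 + 2.460×10^5)/2 = 1.173×10^6 km.
At r₁ the circular-orbit speed is v₁ = √(μ/r₁) = 13.862 km/s.
On the transfer ellipse at r₁, vis-viva gives v_a = √[μ(2/r₁ − 1/a_t)] = 6.3479 km/s.
First burn Δv₁ = |v_a − v₁| = 7.514 km/s.
Circular speed at r₂: v₂ = √(μ/r₂) = 40.50 km/s.
Transfer-orbit speed at r₂: v_p = √[μ(2/r₂ − 1/a_t)] = 54.19 km/s.
Second burn Δv₂ = |v₂ − v_p| = 13.69 km/s.
Δv = Δv₁ + Δv₂ = 7.514 + 13.69 = 21.20 km/s.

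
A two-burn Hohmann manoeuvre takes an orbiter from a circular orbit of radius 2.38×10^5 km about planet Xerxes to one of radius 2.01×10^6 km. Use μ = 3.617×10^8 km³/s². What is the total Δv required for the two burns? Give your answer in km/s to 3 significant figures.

Semi-major axis of the transfer orbit: a_t = (2.380×10^5 + 2.010×10^6)/2 = 1.124×10^6 km.
At r₁ the circular-orbit speed is v₁ = √(μ/r₁) = 38.98 km/s.
Transfer-orbit speed at r₁ (v² = μ(2/r − 1/a)): v_p = √[μ(2/r₁ − 1/a_t)] = 52.13 km/s.
First burn Δv₁ = |v_p − v₁| = 13.15 km/s.
At r₂, v₂ = √(μ/r₂) = 13.415 km/s.
Transfer-orbit speed at r₂: v_a = √[μ(2/r₂ − 1/a_t)] = 6.1728 km/s.
Second burn Δv₂ = |v₂ − v_a| = 7.242 km/s.
Δv = Δv₁ + Δv₂ = 13.15 + 7.242 = 20.39 km/s.

Δv = 20.4 km/s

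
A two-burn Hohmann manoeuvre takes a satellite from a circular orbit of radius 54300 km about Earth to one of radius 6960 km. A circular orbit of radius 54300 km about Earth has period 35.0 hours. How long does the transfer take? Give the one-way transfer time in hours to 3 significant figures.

t = 7.41 hours

From Kepler's third law T² = 4π²r³/μ at r = 54300 km, T = 35.0 hours = 35.0 × 3600 s = 1.260×10^5 s: μ = 4π²r³/T² = 3.98124×10^5 km³/s².
Semi-major axis of the transfer orbit: a_t = (54300 + 6960)/2 = 30630 km.
By Kepler's third law the transfer-orbit period is T = 2π√(a_t³/μ), so t = T/2 = 26690 s.
Converting: 26690 s ÷ 3600 s/hour = 7.41 hours.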